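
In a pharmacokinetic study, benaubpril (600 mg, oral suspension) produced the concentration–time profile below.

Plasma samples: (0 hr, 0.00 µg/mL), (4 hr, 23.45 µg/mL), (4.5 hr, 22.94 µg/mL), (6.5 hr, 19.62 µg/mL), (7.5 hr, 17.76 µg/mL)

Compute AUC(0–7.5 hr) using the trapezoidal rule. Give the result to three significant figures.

Trapezoidal AUC_0→7.5:
  [0→4]: (0.00+23.45)/2 × 4 = 46.9
  [4→4.5]: (23.45+22.94)/2 × 0.5 = 11.5975
  [4.5→6.5]: (22.94+19.62)/2 × 2 = 42.56
  [6.5→7.5]: (19.62+17.76)/2 × 1 = 18.69
  Sum = 119.7475 µg/mL·hr

AUC = 120 µg/mL·hr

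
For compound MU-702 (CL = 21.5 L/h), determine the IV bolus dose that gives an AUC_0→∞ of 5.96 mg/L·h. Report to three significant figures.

Dose = 128 mg

Dose_iv = CL × AUC_0→∞
     = 21.5 × 5.96 = 128.14 mg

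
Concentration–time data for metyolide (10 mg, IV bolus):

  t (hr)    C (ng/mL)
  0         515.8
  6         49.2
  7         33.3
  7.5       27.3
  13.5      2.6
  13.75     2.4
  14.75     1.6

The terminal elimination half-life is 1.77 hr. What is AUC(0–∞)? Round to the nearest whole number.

AUC = 1848 ng/mL·hr

Trapezoidal AUC_0→14.75:
  [0→6]: (515.8+49.2)/2 × 6 = 1695.0
  [6→7]: (49.2+33.3)/2 × 1 = 41.25
  [7→7.5]: (33.3+27.3)/2 × 0.5 = 15.15
  [7.5→13.5]: (27.3+2.6)/2 × 6 = 89.7
  [13.5→13.75]: (2.6+2.4)/2 × 0.25 = 0.625
  [13.75→14.75]: (2.4+1.6)/2 × 1 = 2.0
  Sum = 1843.725 ng/mL·hr
k_e = ln2 / t½ = 0.693147 / 1.77 = 0.3916 hr^-1
Extrapolated tail: C_last / k_e = 1.6 / 0.3916 = 4.086
AUC_0→∞ = 1843.725 + 4.086 = 1847.811 ng/mL·hr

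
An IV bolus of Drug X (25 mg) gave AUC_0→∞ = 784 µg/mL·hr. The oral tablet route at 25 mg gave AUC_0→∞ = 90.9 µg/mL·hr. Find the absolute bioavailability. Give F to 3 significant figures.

F = 0.116

F = (AUC_ev / D_ev) / (AUC_iv / D_iv)
  = (90.9/25) / (784/25)
  = 3.636 / 31.36 = 0.1159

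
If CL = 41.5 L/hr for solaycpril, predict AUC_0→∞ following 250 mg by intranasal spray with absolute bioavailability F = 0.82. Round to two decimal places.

AUC = 4.94 mg/L·hr

AUC_0→∞ = F × Dose / CL
        = 0.82 × 250 / 41.5 = 4.93976 mg/L·hr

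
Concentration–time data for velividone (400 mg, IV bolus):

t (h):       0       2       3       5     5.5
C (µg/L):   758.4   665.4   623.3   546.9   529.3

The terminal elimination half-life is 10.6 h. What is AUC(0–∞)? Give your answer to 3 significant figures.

Trapezoidal AUC_0→5.5:
  [0→2]: (758.4+665.4)/2 × 2 = 1423.8
  [2→3]: (665.4+623.3)/2 × 1 = 644.35
  [3→5]: (623.3+546.9)/2 × 2 = 1170.2
  [5→5.5]: (546.9+529.3)/2 × 0.5 = 269.05
  Sum = 3507.4 µg/L·h
k_e = ln2 / t½ = 0.693147 / 10.6 = 0.0654 h^-1
Extrapolated tail: C_last / k_e = 529.3 / 0.0654 = 8093.272
AUC_0→∞ = 3507.4 + 8093.272 = 11600.672 µg/L·h

AUC = 11600 µg/L·h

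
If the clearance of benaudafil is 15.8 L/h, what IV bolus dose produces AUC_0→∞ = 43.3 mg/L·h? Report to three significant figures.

Dose_iv = CL × AUC_0→∞
     = 15.8 × 43.3 = 684.14 mg

Dose = 684 mg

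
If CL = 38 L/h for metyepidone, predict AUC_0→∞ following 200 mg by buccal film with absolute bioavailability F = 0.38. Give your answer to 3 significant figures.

AUC = 2.00 mg/L·h

AUC_0→∞ = F × Dose / CL
        = 0.38 × 200 / 38 = 2 mg/L·h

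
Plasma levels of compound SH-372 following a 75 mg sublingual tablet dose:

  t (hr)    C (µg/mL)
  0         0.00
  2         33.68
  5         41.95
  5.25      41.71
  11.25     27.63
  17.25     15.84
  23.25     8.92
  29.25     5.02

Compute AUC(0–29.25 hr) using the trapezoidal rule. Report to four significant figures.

AUC = 612.1 µg/mL·hr

Trapezoidal AUC_0→29.25:
  [0→2]: (0.00+33.68)/2 × 2 = 33.68
  [2→5]: (33.68+41.95)/2 × 3 = 113.445
  [5→5.25]: (41.95+41.71)/2 × 0.25 = 10.4575
  [5.25→11.25]: (41.71+27.63)/2 × 6 = 208.02
  [11.25→17.25]: (27.63+15.84)/2 × 6 = 130.41
  [17.25→23.25]: (15.84+8.92)/2 × 6 = 74.28
  [23.25→29.25]: (8.92+5.02)/2 × 6 = 41.82
  Sum = 612.1125 µg/mL·hr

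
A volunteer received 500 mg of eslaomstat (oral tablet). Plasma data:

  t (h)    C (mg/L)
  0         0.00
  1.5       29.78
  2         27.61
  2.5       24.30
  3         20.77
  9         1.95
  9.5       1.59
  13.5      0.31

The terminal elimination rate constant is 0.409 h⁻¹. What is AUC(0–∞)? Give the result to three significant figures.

Trapezoidal AUC_0→13.5:
  [0→1.5]: (0.00+29.78)/2 × 1.5 = 22.335
  [1.5→2]: (29.78+27.61)/2 × 0.5 = 14.3475
  [2→2.5]: (27.61+24.30)/2 × 0.5 = 12.9775
  [2.5→3]: (24.30+20.77)/2 × 0.5 = 11.2675
  [3→9]: (20.77+1.95)/2 × 6 = 68.16
  [9→9.5]: (1.95+1.59)/2 × 0.5 = 0.885
  [9.5→13.5]: (1.59+0.31)/2 × 4 = 3.8
  Sum = 133.7725 mg/L·h
Extrapolated tail: C_last / k_e = 0.31 / 0.409 = 0.758
AUC_0→∞ = 133.7725 + 0.758 = 134.5305 mg/L·h

AUC = 135 mg/L·h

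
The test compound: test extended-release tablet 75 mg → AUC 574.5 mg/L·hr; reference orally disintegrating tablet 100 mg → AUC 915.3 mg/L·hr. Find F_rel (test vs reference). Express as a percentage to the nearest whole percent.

F_rel = (AUC_test/D_test) / (AUC_ref/D_ref)
      = (574.5/75) / (915.3/100)
      = 7.66 / 9.153 = 0.8369 = 83.69%

F_rel = 84%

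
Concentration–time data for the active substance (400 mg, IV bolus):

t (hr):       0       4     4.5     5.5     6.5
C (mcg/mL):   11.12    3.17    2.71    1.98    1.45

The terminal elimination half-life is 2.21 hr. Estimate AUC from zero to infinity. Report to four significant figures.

Trapezoidal AUC_0→6.5:
  [0→4]: (11.12+3.17)/2 × 4 = 28.58
  [4→4.5]: (3.17+2.71)/2 × 0.5 = 1.47
  [4.5→5.5]: (2.71+1.98)/2 × 1 = 2.345
  [5.5→6.5]: (1.98+1.45)/2 × 1 = 1.715
  Sum = 34.11 mcg/mL·hr
k_e = ln2 / t½ = 0.693147 / 2.21 = 0.3136 hr^-1
Extrapolated tail: C_last / k_e = 1.45 / 0.3136 = 4.624
AUC_0→∞ = 34.11 + 4.624 = 38.734 mcg/mL·hr

AUC = 38.73 mcg/mL·hr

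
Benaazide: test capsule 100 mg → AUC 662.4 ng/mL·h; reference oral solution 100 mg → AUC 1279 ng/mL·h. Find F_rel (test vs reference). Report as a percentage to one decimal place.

F_rel = (AUC_test/D_test) / (AUC_ref/D_ref)
      = (662.4/100) / (1279/100)
      = 6.624 / 12.79 = 0.5179 = 51.79%

F_rel = 51.8%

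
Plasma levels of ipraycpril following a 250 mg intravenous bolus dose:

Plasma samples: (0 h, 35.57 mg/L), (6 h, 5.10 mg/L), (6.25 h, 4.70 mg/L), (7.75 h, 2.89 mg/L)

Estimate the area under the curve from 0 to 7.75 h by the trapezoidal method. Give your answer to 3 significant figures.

AUC = 129 mg/L·h

Trapezoidal AUC_0→7.75:
  [0→6]: (35.57+5.10)/2 × 6 = 122.01
  [6→6.25]: (5.10+4.70)/2 × 0.25 = 1.225
  [6.25→7.75]: (4.70+2.89)/2 × 1.5 = 5.6925
  Sum = 128.9275 mg/L·h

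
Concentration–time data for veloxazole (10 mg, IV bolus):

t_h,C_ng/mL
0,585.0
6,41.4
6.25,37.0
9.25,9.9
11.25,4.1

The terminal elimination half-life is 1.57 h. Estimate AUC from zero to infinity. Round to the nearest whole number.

Trapezoidal AUC_0→11.25:
  [0→6]: (585.0+41.4)/2 × 6 = 1879.2
  [6→6.25]: (41.4+37.0)/2 × 0.25 = 9.8
  [6.25→9.25]: (37.0+9.9)/2 × 3 = 70.35
  [9.25→11.25]: (9.9+4.1)/2 × 2 = 14.0
  Sum = 1973.35 ng/mL·h
k_e = ln2 / t½ = 0.693147 / 1.57 = 0.4415 h^-1
Extrapolated tail: C_last / k_e = 4.1 / 0.4415 = 9.287
AUC_0→∞ = 1973.35 + 9.287 = 1982.637 ng/mL·h

AUC = 1983 ng/mL·h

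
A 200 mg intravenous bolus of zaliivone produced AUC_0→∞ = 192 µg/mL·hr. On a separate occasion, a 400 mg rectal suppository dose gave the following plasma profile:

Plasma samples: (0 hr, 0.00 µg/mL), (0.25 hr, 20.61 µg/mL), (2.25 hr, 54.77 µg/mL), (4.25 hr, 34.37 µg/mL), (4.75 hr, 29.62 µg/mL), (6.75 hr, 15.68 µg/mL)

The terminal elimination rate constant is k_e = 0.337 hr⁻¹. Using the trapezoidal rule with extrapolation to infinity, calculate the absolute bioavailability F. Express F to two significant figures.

Trapezoidal AUC_0→6.75 (rectal suppository):
  [0→0.25]: (0.00+20.61)/2 × 0.25 = 2.57625
  [0.25→2.25]: (20.61+54.77)/2 × 2 = 75.38
  [2.25→4.25]: (54.77+34.37)/2 × 2 = 89.14
  [4.25→4.75]: (34.37+29.62)/2 × 0.5 = 15.9975
  [4.75→6.75]: (29.62+15.68)/2 × 2 = 45.3
  Sum = 228.39375 µg/mL·hr
Tail: C_last/k_e = 15.68/0.337 = 46.528
AUC_0→∞ (rectal suppository) = 228.39375 + 46.528 = 274.92175 µg/mL·hr
F = (AUC_ev/D_ev)/(AUC_iv/D_iv) = (274.92175/400)/(192/200) = 0.687304/0.96 = 0.7159

F = 0.72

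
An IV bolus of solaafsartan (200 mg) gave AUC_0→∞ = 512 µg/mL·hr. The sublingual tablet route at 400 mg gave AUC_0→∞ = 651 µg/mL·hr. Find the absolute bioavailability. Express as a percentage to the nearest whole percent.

F = 64%

F = (AUC_ev / D_ev) / (AUC_iv / D_iv)
  = (651/400) / (512/200)
  = 1.6275 / 2.56 = 0.6357
  = 63.57%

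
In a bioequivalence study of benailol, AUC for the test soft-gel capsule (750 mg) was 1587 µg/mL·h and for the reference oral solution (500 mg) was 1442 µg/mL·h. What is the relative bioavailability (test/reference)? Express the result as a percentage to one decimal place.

F_rel = (AUC_test/D_test) / (AUC_ref/D_ref)
      = (1587/750) / (1442/500)
      = 2.116 / 2.884 = 0.7337 = 73.37%

F_rel = 73.4%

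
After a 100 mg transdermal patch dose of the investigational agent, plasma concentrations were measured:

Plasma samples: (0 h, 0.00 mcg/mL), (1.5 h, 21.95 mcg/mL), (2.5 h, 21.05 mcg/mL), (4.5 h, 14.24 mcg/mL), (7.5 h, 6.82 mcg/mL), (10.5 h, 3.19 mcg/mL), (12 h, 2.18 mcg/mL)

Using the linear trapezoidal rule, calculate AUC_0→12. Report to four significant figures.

AUC = 123.9 mcg/mL·h

Trapezoidal AUC_0→12:
  [0→1.5]: (0.00+21.95)/2 × 1.5 = 16.4625
  [1.5→2.5]: (21.95+21.05)/2 × 1 = 21.5
  [2.5→4.5]: (21.05+14.24)/2 × 2 = 35.29
  [4.5→7.5]: (14.24+6.82)/2 × 3 = 31.59
  [7.5→10.5]: (6.82+3.19)/2 × 3 = 15.015
  [10.5→12]: (3.19+2.18)/2 × 1.5 = 4.0275
  Sum = 123.885 mcg/mL·h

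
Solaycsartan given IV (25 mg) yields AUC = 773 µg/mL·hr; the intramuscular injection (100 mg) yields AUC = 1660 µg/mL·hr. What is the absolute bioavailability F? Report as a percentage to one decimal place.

F = 53.7%

F = (AUC_ev / D_ev) / (AUC_iv / D_iv)
  = (1660/100) / (773/25)
  = 16.6 / 30.92 = 0.5369
  = 53.69%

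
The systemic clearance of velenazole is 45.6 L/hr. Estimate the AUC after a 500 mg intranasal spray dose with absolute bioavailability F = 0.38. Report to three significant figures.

AUC_0→∞ = F × Dose / CL
        = 0.38 × 500 / 45.6 = 4.16667 mg/L·hr

AUC = 4.17 mg/L·hr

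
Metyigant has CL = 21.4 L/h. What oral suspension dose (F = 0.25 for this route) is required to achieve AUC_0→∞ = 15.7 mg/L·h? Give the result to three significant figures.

Dose = 1340 mg

Dose = CL × AUC_0→∞ / F
     = 21.4 × 15.7 / 0.25 = 1343.92 mg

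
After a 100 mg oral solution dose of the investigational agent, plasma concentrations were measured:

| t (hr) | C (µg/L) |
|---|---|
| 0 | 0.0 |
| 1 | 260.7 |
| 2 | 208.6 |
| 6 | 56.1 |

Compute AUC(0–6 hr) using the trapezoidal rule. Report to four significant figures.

Trapezoidal AUC_0→6:
  [0→1]: (0.0+260.7)/2 × 1 = 130.35
  [1→2]: (260.7+208.6)/2 × 1 = 234.65
  [2→6]: (208.6+56.1)/2 × 4 = 529.4
  Sum = 894.4 µg/L·hr

AUC = 894.4 µg/L·hr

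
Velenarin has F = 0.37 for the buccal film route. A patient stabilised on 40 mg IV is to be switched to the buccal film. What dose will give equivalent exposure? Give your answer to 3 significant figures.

For equal systemic exposure: F × D_ev = D_iv
D_ev = D_iv / F = 40 / 0.37 = 108.108 mg

D_buccal = 108 mg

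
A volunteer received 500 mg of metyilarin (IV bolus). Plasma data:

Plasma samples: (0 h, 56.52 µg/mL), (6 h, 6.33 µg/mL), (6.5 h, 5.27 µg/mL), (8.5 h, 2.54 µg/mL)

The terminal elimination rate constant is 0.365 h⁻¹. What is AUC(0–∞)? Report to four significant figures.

AUC = 206.2 µg/mL·h

Trapezoidal AUC_0→8.5:
  [0→6]: (56.52+6.33)/2 × 6 = 188.55
  [6→6.5]: (6.33+5.27)/2 × 0.5 = 2.9
  [6.5→8.5]: (5.27+2.54)/2 × 2 = 7.81
  Sum = 199.26 µg/mL·h
Extrapolated tail: C_last / k_e = 2.54 / 0.365 = 6.959
AUC_0→∞ = 199.26 + 6.959 = 206.219 µg/mL·h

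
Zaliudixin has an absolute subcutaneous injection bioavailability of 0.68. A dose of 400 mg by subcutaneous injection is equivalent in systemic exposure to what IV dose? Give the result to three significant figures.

D_iv = 272 mg

Systemic exposure from an extravascular dose = F × D_ev, so the equivalent IV dose is F × D_ev.
D_iv = F × D_ev = 0.68 × 400 = 272 mg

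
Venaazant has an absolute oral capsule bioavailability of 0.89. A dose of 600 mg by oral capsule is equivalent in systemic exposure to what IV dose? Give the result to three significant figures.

Systemic exposure from an extravascular dose = F × D_ev, so the equivalent IV dose is F × D_ev.
D_iv = F × D_ev = 0.89 × 600 = 534 mg

D_iv = 534 mg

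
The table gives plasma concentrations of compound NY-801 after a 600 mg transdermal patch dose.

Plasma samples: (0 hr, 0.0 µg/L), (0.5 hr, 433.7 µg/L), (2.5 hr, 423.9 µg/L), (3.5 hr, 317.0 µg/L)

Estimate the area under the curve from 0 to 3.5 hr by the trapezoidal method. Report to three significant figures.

AUC = 1340 µg/L·hr

Trapezoidal AUC_0→3.5:
  [0→0.5]: (0.0+433.7)/2 × 0.5 = 108.425
  [0.5→2.5]: (433.7+423.9)/2 × 2 = 857.6
  [2.5→3.5]: (423.9+317.0)/2 × 1 = 370.45
  Sum = 1336.475 µg/L·hr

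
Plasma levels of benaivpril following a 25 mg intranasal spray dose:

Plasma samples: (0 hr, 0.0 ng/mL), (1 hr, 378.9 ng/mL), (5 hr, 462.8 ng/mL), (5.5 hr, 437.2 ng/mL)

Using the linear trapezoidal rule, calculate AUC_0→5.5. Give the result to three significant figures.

AUC = 2100 ng/mL·hr

Trapezoidal AUC_0→5.5:
  [0→1]: (0.0+378.9)/2 × 1 = 189.45
  [1→5]: (378.9+462.8)/2 × 4 = 1683.4
  [5→5.5]: (462.8+437.2)/2 × 0.5 = 225.0
  Sum = 2097.85 ng/mL·hr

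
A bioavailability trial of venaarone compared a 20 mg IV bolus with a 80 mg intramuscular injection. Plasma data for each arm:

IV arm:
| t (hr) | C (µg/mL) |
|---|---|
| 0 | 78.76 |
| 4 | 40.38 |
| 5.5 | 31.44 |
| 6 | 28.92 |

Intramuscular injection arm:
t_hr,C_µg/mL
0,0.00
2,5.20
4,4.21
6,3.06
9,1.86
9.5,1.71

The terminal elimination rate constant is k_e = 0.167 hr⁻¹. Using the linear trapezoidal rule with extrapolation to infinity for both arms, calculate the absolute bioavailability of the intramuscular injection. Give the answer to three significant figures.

F = 0.0210

Trapezoidal AUC_0→6 (IV):
  [0→4]: (78.76+40.38)/2 × 4 = 238.28
  [4→5.5]: (40.38+31.44)/2 × 1.5 = 53.865
  [5.5→6]: (31.44+28.92)/2 × 0.5 = 15.09
  Sum = 307.235 µg/mL·hr
IV tail: 28.92/0.167 = 173.174; AUC_iv,0→∞ = 307.235 + 173.174 = 480.409 µg/mL·hr
Trapezoidal AUC_0→9.5 (intramuscular injection):
  [0→2]: (0.00+5.20)/2 × 2 = 5.2
  [2→4]: (5.20+4.21)/2 × 2 = 9.41
  [4→6]: (4.21+3.06)/2 × 2 = 7.27
  [6→9]: (3.06+1.86)/2 × 3 = 7.38
  [9→9.5]: (1.86+1.71)/2 × 0.5 = 0.8925
  Sum = 30.1525 µg/mL·hr
intramuscular injection tail: 1.71/0.167 = 10.240; AUC_ev,0→∞ = 30.1525 + 10.240 = 40.3925 µg/mL·hr
F = (AUC_ev/D_ev)/(AUC_iv/D_iv) = (40.3925/80)/(480.409/20) = 0.50490625/24.02045 = 0.0210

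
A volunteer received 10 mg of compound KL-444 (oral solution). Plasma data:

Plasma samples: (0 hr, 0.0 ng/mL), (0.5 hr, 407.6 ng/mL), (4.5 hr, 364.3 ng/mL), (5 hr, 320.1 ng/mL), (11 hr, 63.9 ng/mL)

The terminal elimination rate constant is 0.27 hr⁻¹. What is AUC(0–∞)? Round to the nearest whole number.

Trapezoidal AUC_0→11:
  [0→0.5]: (0.0+407.6)/2 × 0.5 = 101.9
  [0.5→4.5]: (407.6+364.3)/2 × 4 = 1543.8
  [4.5→5]: (364.3+320.1)/2 × 0.5 = 171.1
  [5→11]: (320.1+63.9)/2 × 6 = 1152.0
  Sum = 2968.8 ng/mL·hr
Extrapolated tail: C_last / k_e = 63.9 / 0.27 = 236.667
AUC_0→∞ = 2968.8 + 236.667 = 3205.467 ng/mL·hr

AUC = 3205 ng/mL·hr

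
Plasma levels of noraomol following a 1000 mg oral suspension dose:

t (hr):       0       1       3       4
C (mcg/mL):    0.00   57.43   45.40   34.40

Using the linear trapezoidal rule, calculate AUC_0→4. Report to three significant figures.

Trapezoidal AUC_0→4:
  [0→1]: (0.00+57.43)/2 × 1 = 28.715
  [1→3]: (57.43+45.40)/2 × 2 = 102.83
  [3→4]: (45.40+34.40)/2 × 1 = 39.9
  Sum = 171.445 mcg/mL·hr

AUC = 171 mcg/mL·hr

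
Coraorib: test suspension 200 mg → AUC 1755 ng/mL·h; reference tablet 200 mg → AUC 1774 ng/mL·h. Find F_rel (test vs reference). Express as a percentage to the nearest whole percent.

F_rel = 99%

F_rel = (AUC_test/D_test) / (AUC_ref/D_ref)
      = (1755/200) / (1774/200)
      = 8.775 / 8.87 = 0.9893 = 98.93%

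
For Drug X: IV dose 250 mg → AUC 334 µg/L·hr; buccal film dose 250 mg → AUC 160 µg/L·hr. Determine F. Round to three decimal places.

F = (AUC_ev / D_ev) / (AUC_iv / D_iv)
  = (160/250) / (334/250)
  = 0.64 / 1.336 = 0.4790

F = 0.479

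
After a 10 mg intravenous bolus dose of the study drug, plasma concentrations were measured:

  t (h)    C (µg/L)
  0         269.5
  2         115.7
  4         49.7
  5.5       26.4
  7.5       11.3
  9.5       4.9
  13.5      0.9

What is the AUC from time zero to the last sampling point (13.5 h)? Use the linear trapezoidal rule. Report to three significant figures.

AUC = 673 µg/L·h

Trapezoidal AUC_0→13.5:
  [0→2]: (269.5+115.7)/2 × 2 = 385.2
  [2→4]: (115.7+49.7)/2 × 2 = 165.4
  [4→5.5]: (49.7+26.4)/2 × 1.5 = 57.075
  [5.5→7.5]: (26.4+11.3)/2 × 2 = 37.7
  [7.5→9.5]: (11.3+4.9)/2 × 2 = 16.2
  [9.5→13.5]: (4.9+0.9)/2 × 4 = 11.6
  Sum = 673.175 µg/L·h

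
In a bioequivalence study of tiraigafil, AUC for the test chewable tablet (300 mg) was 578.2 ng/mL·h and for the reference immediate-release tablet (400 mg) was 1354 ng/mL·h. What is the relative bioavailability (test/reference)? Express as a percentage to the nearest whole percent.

F_rel = (AUC_test/D_test) / (AUC_ref/D_ref)
      = (578.2/300) / (1354/400)
      = 1.92733 / 3.385 = 0.5694 = 56.94%

F_rel = 57%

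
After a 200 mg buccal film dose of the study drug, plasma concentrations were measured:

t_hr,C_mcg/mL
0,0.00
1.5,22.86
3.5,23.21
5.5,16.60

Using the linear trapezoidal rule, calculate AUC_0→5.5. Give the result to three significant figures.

AUC = 103 mcg/mL·hr

Trapezoidal AUC_0→5.5:
  [0→1.5]: (0.00+22.86)/2 × 1.5 = 17.145
  [1.5→3.5]: (22.86+23.21)/2 × 2 = 46.07
  [3.5→5.5]: (23.21+16.60)/2 × 2 = 39.81
  Sum = 103.025 mcg/mL·hr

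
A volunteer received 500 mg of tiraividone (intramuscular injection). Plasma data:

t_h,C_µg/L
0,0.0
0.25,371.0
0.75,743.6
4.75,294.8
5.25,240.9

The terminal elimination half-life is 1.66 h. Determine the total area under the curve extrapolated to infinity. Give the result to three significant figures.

Trapezoidal AUC_0→5.25:
  [0→0.25]: (0.0+371.0)/2 × 0.25 = 46.375
  [0.25→0.75]: (371.0+743.6)/2 × 0.5 = 278.65
  [0.75→4.75]: (743.6+294.8)/2 × 4 = 2076.8
  [4.75→5.25]: (294.8+240.9)/2 × 0.5 = 133.925
  Sum = 2535.75 µg/L·h
k_e = ln2 / t½ = 0.693147 / 1.66 = 0.4176 h^-1
Extrapolated tail: C_last / k_e = 240.9 / 0.4176 = 576.868
AUC_0→∞ = 2535.75 + 576.868 = 3112.618 µg/L·h

AUC = 3110 µg/L·h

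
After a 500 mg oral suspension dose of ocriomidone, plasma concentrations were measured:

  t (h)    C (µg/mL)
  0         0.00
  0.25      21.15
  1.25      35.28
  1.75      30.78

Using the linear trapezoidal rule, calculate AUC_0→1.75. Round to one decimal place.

AUC = 47.4 µg/mL·h

Trapezoidal AUC_0→1.75:
  [0→0.25]: (0.00+21.15)/2 × 0.25 = 2.64375
  [0.25→1.25]: (21.15+35.28)/2 × 1 = 28.215
  [1.25→1.75]: (35.28+30.78)/2 × 0.5 = 16.515
  Sum = 47.37375 µg/mL·h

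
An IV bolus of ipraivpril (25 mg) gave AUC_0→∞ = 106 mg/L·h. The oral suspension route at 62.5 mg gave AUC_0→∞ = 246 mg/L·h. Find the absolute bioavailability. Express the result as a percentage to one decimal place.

F = (AUC_ev / D_ev) / (AUC_iv / D_iv)
  = (246/62.5) / (106/25)
  = 3.936 / 4.24 = 0.9283
  = 92.83%

F = 92.8%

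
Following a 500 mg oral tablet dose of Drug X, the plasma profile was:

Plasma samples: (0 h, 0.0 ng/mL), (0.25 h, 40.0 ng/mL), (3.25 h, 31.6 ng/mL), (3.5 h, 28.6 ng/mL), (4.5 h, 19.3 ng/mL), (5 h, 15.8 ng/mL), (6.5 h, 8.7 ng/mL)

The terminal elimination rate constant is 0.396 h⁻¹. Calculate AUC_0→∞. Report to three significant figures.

Trapezoidal AUC_0→6.5:
  [0→0.25]: (0.0+40.0)/2 × 0.25 = 5.0
  [0.25→3.25]: (40.0+31.6)/2 × 3 = 107.4
  [3.25→3.5]: (31.6+28.6)/2 × 0.25 = 7.525
  [3.5→4.5]: (28.6+19.3)/2 × 1 = 23.95
  [4.5→5]: (19.3+15.8)/2 × 0.5 = 8.775
  [5→6.5]: (15.8+8.7)/2 × 1.5 = 18.375
  Sum = 171.025 ng/mL·h
Extrapolated tail: C_last / k_e = 8.7 / 0.396 = 21.970
AUC_0→∞ = 171.025 + 21.970 = 192.995 ng/mL·h

AUC = 193 ng/mL·h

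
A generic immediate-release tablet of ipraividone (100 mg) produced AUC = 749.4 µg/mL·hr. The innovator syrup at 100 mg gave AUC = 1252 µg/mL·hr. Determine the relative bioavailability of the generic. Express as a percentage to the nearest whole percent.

F_rel = (AUC_test/D_test) / (AUC_ref/D_ref)
      = (749.4/100) / (1252/100)
      = 7.494 / 12.52 = 0.5986 = 59.86%

F_rel = 60%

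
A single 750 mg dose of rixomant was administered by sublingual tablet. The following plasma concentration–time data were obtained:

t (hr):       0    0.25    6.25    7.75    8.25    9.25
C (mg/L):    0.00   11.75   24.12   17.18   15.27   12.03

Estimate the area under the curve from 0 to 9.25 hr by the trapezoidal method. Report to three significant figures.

Trapezoidal AUC_0→9.25:
  [0→0.25]: (0.00+11.75)/2 × 0.25 = 1.46875
  [0.25→6.25]: (11.75+24.12)/2 × 6 = 107.61
  [6.25→7.75]: (24.12+17.18)/2 × 1.5 = 30.975
  [7.75→8.25]: (17.18+15.27)/2 × 0.5 = 8.1125
  [8.25→9.25]: (15.27+12.03)/2 × 1 = 13.65
  Sum = 161.81625 mg/L·hr

AUC = 162 mg/L·hr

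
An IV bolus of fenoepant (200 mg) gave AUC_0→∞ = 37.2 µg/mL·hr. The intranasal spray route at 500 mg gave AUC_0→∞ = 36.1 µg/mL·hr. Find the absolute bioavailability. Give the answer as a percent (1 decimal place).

F = (AUC_ev / D_ev) / (AUC_iv / D_iv)
  = (36.1/500) / (37.2/200)
  = 0.0722 / 0.186 = 0.3882
  = 38.82%

F = 38.8%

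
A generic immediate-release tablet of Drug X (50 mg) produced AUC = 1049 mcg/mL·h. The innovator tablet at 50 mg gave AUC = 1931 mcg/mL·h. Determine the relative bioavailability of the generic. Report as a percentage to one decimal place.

F_rel = (AUC_test/D_test) / (AUC_ref/D_ref)
      = (1049/50) / (1931/50)
      = 20.98 / 38.62 = 0.5432 = 54.32%

F_rel = 54.3%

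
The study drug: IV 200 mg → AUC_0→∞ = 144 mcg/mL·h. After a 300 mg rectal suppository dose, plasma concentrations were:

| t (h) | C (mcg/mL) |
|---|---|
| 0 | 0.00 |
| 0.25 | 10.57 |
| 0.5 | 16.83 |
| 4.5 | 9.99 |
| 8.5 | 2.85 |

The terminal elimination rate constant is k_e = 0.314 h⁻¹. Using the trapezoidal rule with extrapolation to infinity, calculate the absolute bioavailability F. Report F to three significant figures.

F = 0.431

Trapezoidal AUC_0→8.5 (rectal suppository):
  [0→0.25]: (0.00+10.57)/2 × 0.25 = 1.32125
  [0.25→0.5]: (10.57+16.83)/2 × 0.25 = 3.425
  [0.5→4.5]: (16.83+9.99)/2 × 4 = 53.64
  [4.5→8.5]: (9.99+2.85)/2 × 4 = 25.68
  Sum = 84.06625 mcg/mL·h
Tail: C_last/k_e = 2.85/0.314 = 9.076
AUC_0→∞ (rectal suppository) = 84.06625 + 9.076 = 93.14225 mcg/mL·h
F = (AUC_ev/D_ev)/(AUC_iv/D_iv) = (93.14225/300)/(144/200) = 0.310474/0.72 = 0.4312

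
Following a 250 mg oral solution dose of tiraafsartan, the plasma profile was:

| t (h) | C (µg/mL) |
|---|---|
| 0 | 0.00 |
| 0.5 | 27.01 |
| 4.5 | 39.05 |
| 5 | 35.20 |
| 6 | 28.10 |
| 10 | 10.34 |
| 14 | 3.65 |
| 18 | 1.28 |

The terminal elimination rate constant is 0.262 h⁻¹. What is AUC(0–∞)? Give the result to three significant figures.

AUC = 309 µg/mL·h

Trapezoidal AUC_0→18:
  [0→0.5]: (0.00+27.01)/2 × 0.5 = 6.7525
  [0.5→4.5]: (27.01+39.05)/2 × 4 = 132.12
  [4.5→5]: (39.05+35.20)/2 × 0.5 = 18.5625
  [5→6]: (35.20+28.10)/2 × 1 = 31.65
  [6→10]: (28.10+10.34)/2 × 4 = 76.88
  [10→14]: (10.34+3.65)/2 × 4 = 27.98
  [14→18]: (3.65+1.28)/2 × 4 = 9.86
  Sum = 303.805 µg/mL·h
Extrapolated tail: C_last / k_e = 1.28 / 0.262 = 4.885
AUC_0→∞ = 303.805 + 4.885 = 308.69 µg/mL·h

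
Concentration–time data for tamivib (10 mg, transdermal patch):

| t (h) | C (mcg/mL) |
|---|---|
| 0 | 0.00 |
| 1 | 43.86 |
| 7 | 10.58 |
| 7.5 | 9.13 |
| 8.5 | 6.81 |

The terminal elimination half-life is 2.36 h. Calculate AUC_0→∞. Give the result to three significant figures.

AUC = 221 mcg/mL·h

Trapezoidal AUC_0→8.5:
  [0→1]: (0.00+43.86)/2 × 1 = 21.93
  [1→7]: (43.86+10.58)/2 × 6 = 163.32
  [7→7.5]: (10.58+9.13)/2 × 0.5 = 4.9275
  [7.5→8.5]: (9.13+6.81)/2 × 1 = 7.97
  Sum = 198.1475 mcg/mL·h
k_e = ln2 / t½ = 0.693147 / 2.36 = 0.2937 h^-1
Extrapolated tail: C_last / k_e = 6.81 / 0.2937 = 23.187
AUC_0→∞ = 198.1475 + 23.187 = 221.3345 mcg/mL·h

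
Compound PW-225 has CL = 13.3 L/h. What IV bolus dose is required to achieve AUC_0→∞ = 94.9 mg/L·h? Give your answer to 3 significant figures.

Dose_iv = CL × AUC_0→∞
     = 13.3 × 94.9 = 1262.17 mg

Dose = 1260 mg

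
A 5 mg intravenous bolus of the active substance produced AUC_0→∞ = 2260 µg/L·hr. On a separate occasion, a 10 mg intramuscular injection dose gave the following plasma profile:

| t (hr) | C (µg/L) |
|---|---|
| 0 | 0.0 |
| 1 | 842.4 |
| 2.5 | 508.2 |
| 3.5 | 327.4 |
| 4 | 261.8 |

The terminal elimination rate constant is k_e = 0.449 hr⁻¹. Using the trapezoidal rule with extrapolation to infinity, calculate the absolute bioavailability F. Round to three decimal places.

F = 0.571

Trapezoidal AUC_0→4 (intramuscular injection):
  [0→1]: (0.0+842.4)/2 × 1 = 421.2
  [1→2.5]: (842.4+508.2)/2 × 1.5 = 1012.95
  [2.5→3.5]: (508.2+327.4)/2 × 1 = 417.8
  [3.5→4]: (327.4+261.8)/2 × 0.5 = 147.3
  Sum = 1999.25 µg/L·hr
Tail: C_last/k_e = 261.8/0.449 = 583.073
AUC_0→∞ (intramuscular injection) = 1999.25 + 583.073 = 2582.323 µg/L·hr
F = (AUC_ev/D_ev)/(AUC_iv/D_iv) = (2582.323/10)/(2260/5) = 258.2323/452 = 0.5713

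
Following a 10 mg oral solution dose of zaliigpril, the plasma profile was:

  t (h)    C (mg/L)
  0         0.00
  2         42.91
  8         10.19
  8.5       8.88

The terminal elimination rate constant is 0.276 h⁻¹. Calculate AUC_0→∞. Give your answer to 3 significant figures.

AUC = 239 mg/L·h

Trapezoidal AUC_0→8.5:
  [0→2]: (0.00+42.91)/2 × 2 = 42.91
  [2→8]: (42.91+10.19)/2 × 6 = 159.3
  [8→8.5]: (10.19+8.88)/2 × 0.5 = 4.7675
  Sum = 206.9775 mg/L·h
Extrapolated tail: C_last / k_e = 8.88 / 0.276 = 32.174
AUC_0→∞ = 206.9775 + 32.174 = 239.1515 mg/L·h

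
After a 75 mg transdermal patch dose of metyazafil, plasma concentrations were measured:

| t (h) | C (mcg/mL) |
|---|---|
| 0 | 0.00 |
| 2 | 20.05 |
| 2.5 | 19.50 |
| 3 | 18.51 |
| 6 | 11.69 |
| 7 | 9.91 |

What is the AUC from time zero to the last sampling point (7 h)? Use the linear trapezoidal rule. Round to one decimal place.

Trapezoidal AUC_0→7:
  [0→2]: (0.00+20.05)/2 × 2 = 20.05
  [2→2.5]: (20.05+19.50)/2 × 0.5 = 9.8875
  [2.5→3]: (19.50+18.51)/2 × 0.5 = 9.5025
  [3→6]: (18.51+11.69)/2 × 3 = 45.3
  [6→7]: (11.69+9.91)/2 × 1 = 10.8
  Sum = 95.54 mcg/mL·h

AUC = 95.5 mcg/mL·h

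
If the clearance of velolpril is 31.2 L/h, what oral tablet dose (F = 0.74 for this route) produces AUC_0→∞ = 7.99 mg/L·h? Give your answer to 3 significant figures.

Dose = 337 mg

Dose = CL × AUC_0→∞ / F
     = 31.2 × 7.99 / 0.74 = 336.876 mg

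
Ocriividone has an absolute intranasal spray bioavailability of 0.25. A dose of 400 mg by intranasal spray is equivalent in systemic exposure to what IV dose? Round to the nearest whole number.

Systemic exposure from an extravascular dose = F × D_ev, so the equivalent IV dose is F × D_ev.
D_iv = F × D_ev = 0.25 × 400 = 100 mg

D_iv = 100 mg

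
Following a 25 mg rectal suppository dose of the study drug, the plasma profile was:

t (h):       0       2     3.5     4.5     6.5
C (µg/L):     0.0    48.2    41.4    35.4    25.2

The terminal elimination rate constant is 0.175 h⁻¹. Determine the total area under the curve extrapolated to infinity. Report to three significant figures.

AUC = 358 µg/L·h

Trapezoidal AUC_0→6.5:
  [0→2]: (0.0+48.2)/2 × 2 = 48.2
  [2→3.5]: (48.2+41.4)/2 × 1.5 = 67.2
  [3.5→4.5]: (41.4+35.4)/2 × 1 = 38.4
  [4.5→6.5]: (35.4+25.2)/2 × 2 = 60.6
  Sum = 214.4 µg/L·h
Extrapolated tail: C_last / k_e = 25.2 / 0.175 = 144.000
AUC_0→∞ = 214.4 + 144.000 = 358.4 µg/L·h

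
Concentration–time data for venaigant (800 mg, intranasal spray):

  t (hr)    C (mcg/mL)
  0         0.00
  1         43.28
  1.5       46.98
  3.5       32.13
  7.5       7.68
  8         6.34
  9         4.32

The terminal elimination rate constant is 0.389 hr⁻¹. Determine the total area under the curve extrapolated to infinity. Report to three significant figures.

AUC = 223 mcg/mL·hr

Trapezoidal AUC_0→9:
  [0→1]: (0.00+43.28)/2 × 1 = 21.64
  [1→1.5]: (43.28+46.98)/2 × 0.5 = 22.565
  [1.5→3.5]: (46.98+32.13)/2 × 2 = 79.11
  [3.5→7.5]: (32.13+7.68)/2 × 4 = 79.62
  [7.5→8]: (7.68+6.34)/2 × 0.5 = 3.505
  [8→9]: (6.34+4.32)/2 × 1 = 5.33
  Sum = 211.77 mcg/mL·hr
Extrapolated tail: C_last / k_e = 4.32 / 0.389 = 11.105
AUC_0→∞ = 211.77 + 11.105 = 222.875 mcg/mL·hr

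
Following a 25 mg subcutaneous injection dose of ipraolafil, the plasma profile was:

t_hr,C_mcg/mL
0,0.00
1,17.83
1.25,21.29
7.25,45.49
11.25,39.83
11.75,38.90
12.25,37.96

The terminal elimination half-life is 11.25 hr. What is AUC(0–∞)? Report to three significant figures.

Trapezoidal AUC_0→12.25:
  [0→1]: (0.00+17.83)/2 × 1 = 8.915
  [1→1.25]: (17.83+21.29)/2 × 0.25 = 4.89
  [1.25→7.25]: (21.29+45.49)/2 × 6 = 200.34
  [7.25→11.25]: (45.49+39.83)/2 × 4 = 170.64
  [11.25→11.75]: (39.83+38.90)/2 × 0.5 = 19.6825
  [11.75→12.25]: (38.90+37.96)/2 × 0.5 = 19.215
  Sum = 423.6825 mcg/mL·hr
k_e = ln2 / t½ = 0.693147 / 11.25 = 0.0616 hr^-1
Extrapolated tail: C_last / k_e = 37.96 / 0.0616 = 616.234
AUC_0→∞ = 423.6825 + 616.234 = 1039.9165 mcg/mL·hr

AUC = 1040 mcg/mL·hr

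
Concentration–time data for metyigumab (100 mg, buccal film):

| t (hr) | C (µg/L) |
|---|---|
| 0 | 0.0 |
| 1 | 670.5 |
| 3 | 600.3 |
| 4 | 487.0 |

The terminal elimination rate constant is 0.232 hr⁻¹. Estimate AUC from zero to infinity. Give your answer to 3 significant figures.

AUC = 4250 µg/L·hr

Trapezoidal AUC_0→4:
  [0→1]: (0.0+670.5)/2 × 1 = 335.25
  [1→3]: (670.5+600.3)/2 × 2 = 1270.8
  [3→4]: (600.3+487.0)/2 × 1 = 543.65
  Sum = 2149.7 µg/L·hr
Extrapolated tail: C_last / k_e = 487.0 / 0.232 = 2099.138
AUC_0→∞ = 2149.7 + 2099.138 = 4248.838 µg/L·hr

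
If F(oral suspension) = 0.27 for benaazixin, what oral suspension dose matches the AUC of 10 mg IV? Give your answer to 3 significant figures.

For equal systemic exposure: F × D_ev = D_iv
D_ev = D_iv / F = 10 / 0.27 = 37.037 mg

D_oral = 37.0 mg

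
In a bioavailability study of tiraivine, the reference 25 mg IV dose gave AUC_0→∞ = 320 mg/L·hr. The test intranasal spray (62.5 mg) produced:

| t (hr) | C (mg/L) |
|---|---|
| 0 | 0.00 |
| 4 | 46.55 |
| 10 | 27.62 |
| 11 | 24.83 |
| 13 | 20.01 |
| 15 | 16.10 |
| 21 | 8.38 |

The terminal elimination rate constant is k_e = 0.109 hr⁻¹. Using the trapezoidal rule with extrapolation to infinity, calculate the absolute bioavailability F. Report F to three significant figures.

Trapezoidal AUC_0→21 (intranasal spray):
  [0→4]: (0.00+46.55)/2 × 4 = 93.1
  [4→10]: (46.55+27.62)/2 × 6 = 222.51
  [10→11]: (27.62+24.83)/2 × 1 = 26.225
  [11→13]: (24.83+20.01)/2 × 2 = 44.84
  [13→15]: (20.01+16.10)/2 × 2 = 36.11
  [15→21]: (16.10+8.38)/2 × 6 = 73.44
  Sum = 496.225 mg/L·hr
Tail: C_last/k_e = 8.38/0.109 = 76.881
AUC_0→∞ (intranasal spray) = 496.225 + 76.881 = 573.106 mg/L·hr
F = (AUC_ev/D_ev)/(AUC_iv/D_iv) = (573.106/62.5)/(320/25) = 9.169696/12.8 = 0.7164

F = 0.716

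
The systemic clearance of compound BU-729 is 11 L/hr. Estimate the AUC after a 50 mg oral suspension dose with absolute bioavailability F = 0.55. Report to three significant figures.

AUC = 2.50 mg/L·hr

AUC_0→∞ = F × Dose / CL
        = 0.55 × 50 / 11 = 2.5 mg/L·hr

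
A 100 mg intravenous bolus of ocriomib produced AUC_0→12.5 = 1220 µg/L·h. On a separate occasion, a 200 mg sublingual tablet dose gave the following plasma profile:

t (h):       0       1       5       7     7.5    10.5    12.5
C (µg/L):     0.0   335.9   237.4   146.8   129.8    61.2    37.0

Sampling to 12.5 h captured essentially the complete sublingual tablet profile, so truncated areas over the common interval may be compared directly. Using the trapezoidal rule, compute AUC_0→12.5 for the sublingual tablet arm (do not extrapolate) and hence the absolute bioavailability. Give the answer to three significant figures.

Trapezoidal AUC_0→12.5 (sublingual tablet):
  [0→1]: (0.0+335.9)/2 × 1 = 167.95
  [1→5]: (335.9+237.4)/2 × 4 = 1146.6
  [5→7]: (237.4+146.8)/2 × 2 = 384.2
  [7→7.5]: (146.8+129.8)/2 × 0.5 = 69.15
  [7.5→10.5]: (129.8+61.2)/2 × 3 = 286.5
  [10.5→12.5]: (61.2+37.0)/2 × 2 = 98.2
  Sum = 2152.6 µg/L·h
F = (AUC_ev/D_ev)/(AUC_iv/D_iv) = (2152.6/200)/(1220/100) = 10.763/12.2 = 0.8822

F = 0.882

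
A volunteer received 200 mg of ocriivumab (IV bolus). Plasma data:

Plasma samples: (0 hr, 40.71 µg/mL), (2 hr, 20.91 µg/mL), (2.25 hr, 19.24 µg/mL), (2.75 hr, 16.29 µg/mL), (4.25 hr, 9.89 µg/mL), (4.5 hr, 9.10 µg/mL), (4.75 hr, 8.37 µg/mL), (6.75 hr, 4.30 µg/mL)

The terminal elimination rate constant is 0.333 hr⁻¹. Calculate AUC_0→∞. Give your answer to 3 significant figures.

AUC = 125 µg/mL·hr

Trapezoidal AUC_0→6.75:
  [0→2]: (40.71+20.91)/2 × 2 = 61.62
  [2→2.25]: (20.91+19.24)/2 × 0.25 = 5.01875
  [2.25→2.75]: (19.24+16.29)/2 × 0.5 = 8.8825
  [2.75→4.25]: (16.29+9.89)/2 × 1.5 = 19.635
  [4.25→4.5]: (9.89+9.10)/2 × 0.25 = 2.37375
  [4.5→4.75]: (9.10+8.37)/2 × 0.25 = 2.18375
  [4.75→6.75]: (8.37+4.30)/2 × 2 = 12.67
  Sum = 112.38375 µg/mL·hr
Extrapolated tail: C_last / k_e = 4.30 / 0.333 = 12.913
AUC_0→∞ = 112.38375 + 12.913 = 125.29675 µg/mL·hr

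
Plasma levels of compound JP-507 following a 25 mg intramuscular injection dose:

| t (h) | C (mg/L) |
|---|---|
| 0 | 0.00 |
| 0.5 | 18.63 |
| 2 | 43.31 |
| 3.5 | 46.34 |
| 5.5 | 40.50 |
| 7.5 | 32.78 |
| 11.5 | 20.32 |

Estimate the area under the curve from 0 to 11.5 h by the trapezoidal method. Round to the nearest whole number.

AUC = 385 mg/L·h

Trapezoidal AUC_0→11.5:
  [0→0.5]: (0.00+18.63)/2 × 0.5 = 4.6575
  [0.5→2]: (18.63+43.31)/2 × 1.5 = 46.455
  [2→3.5]: (43.31+46.34)/2 × 1.5 = 67.2375
  [3.5→5.5]: (46.34+40.50)/2 × 2 = 86.84
  [5.5→7.5]: (40.50+32.78)/2 × 2 = 73.28
  [7.5→11.5]: (32.78+20.32)/2 × 4 = 106.2
  Sum = 384.67 mg/L·h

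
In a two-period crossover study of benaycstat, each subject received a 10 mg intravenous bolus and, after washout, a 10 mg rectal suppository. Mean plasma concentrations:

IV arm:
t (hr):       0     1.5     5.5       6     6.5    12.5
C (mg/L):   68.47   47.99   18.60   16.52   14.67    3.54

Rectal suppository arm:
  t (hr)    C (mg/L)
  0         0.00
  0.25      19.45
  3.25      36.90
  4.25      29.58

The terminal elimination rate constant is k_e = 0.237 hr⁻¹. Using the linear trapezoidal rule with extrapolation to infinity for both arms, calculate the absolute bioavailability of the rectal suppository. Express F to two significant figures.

Trapezoidal AUC_0→12.5 (IV):
  [0→1.5]: (68.47+47.99)/2 × 1.5 = 87.345
  [1.5→5.5]: (47.99+18.60)/2 × 4 = 133.18
  [5.5→6]: (18.60+16.52)/2 × 0.5 = 8.78
  [6→6.5]: (16.52+14.67)/2 × 0.5 = 7.7975
  [6.5→12.5]: (14.67+3.54)/2 × 6 = 54.63
  Sum = 291.7325 mg/L·hr
IV tail: 3.54/0.237 = 14.937; AUC_iv,0→∞ = 291.7325 + 14.937 = 306.6695 mg/L·hr
Trapezoidal AUC_0→4.25 (rectal suppository):
  [0→0.25]: (0.00+19.45)/2 × 0.25 = 2.43125
  [0.25→3.25]: (19.45+36.90)/2 × 3 = 84.525
  [3.25→4.25]: (36.90+29.58)/2 × 1 = 33.24
  Sum = 120.19625 mg/L·hr
rectal suppository tail: 29.58/0.237 = 124.810; AUC_ev,0→∞ = 120.19625 + 124.810 = 245.00625 mg/L·hr
F = (AUC_ev/D_ev)/(AUC_iv/D_iv) = (245.00625/10)/(306.6695/10) = 24.500625/30.66695 = 0.7989

F = 0.80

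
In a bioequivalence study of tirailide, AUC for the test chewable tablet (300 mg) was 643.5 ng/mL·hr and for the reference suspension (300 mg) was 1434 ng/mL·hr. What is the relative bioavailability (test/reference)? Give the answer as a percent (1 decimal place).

F_rel = 44.9%

F_rel = (AUC_test/D_test) / (AUC_ref/D_ref)
      = (643.5/300) / (1434/300)
      = 2.145 / 4.78 = 0.4487 = 44.87%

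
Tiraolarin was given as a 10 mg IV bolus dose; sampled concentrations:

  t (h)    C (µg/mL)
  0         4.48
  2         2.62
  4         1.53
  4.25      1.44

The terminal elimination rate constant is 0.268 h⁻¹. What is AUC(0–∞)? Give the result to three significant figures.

Trapezoidal AUC_0→4.25:
  [0→2]: (4.48+2.62)/2 × 2 = 7.1
  [2→4]: (2.62+1.53)/2 × 2 = 4.15
  [4→4.25]: (1.53+1.44)/2 × 0.25 = 0.37125
  Sum = 11.62125 µg/mL·h
Extrapolated tail: C_last / k_e = 1.44 / 0.268 = 5.373
AUC_0→∞ = 11.62125 + 5.373 = 16.99425 µg/mL·h

AUC = 17.0 µg/mL·h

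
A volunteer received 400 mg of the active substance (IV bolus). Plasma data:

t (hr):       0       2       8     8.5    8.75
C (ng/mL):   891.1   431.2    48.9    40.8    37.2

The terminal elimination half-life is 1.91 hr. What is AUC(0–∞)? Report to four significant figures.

Trapezoidal AUC_0→8.75:
  [0→2]: (891.1+431.2)/2 × 2 = 1322.3
  [2→8]: (431.2+48.9)/2 × 6 = 1440.3
  [8→8.5]: (48.9+40.8)/2 × 0.5 = 22.425
  [8.5→8.75]: (40.8+37.2)/2 × 0.25 = 9.75
  Sum = 2794.775 ng/mL·hr
k_e = ln2 / t½ = 0.693147 / 1.91 = 0.3629 hr^-1
Extrapolated tail: C_last / k_e = 37.2 / 0.3629 = 102.508
AUC_0→∞ = 2794.775 + 102.508 = 2897.283 ng/mL·hr

AUC = 2897 ng/mL·hr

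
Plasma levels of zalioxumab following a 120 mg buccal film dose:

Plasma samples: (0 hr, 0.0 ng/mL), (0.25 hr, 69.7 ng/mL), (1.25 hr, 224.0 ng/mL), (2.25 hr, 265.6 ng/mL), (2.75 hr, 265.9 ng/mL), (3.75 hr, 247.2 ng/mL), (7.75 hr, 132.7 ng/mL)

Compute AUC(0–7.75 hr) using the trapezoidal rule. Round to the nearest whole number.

Trapezoidal AUC_0→7.75:
  [0→0.25]: (0.0+69.7)/2 × 0.25 = 8.7125
  [0.25→1.25]: (69.7+224.0)/2 × 1 = 146.85
  [1.25→2.25]: (224.0+265.6)/2 × 1 = 244.8
  [2.25→2.75]: (265.6+265.9)/2 × 0.5 = 132.875
  [2.75→3.75]: (265.9+247.2)/2 × 1 = 256.55
  [3.75→7.75]: (247.2+132.7)/2 × 4 = 759.8
  Sum = 1549.5875 ng/mL·hr

AUC = 1550 ng/mL·hr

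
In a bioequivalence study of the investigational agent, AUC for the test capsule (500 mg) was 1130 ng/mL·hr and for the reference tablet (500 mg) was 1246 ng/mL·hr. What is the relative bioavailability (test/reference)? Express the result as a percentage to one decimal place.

F_rel = 90.7%

F_rel = (AUC_test/D_test) / (AUC_ref/D_ref)
      = (1130/500) / (1246/500)
      = 2.26 / 2.492 = 0.9069 = 90.69%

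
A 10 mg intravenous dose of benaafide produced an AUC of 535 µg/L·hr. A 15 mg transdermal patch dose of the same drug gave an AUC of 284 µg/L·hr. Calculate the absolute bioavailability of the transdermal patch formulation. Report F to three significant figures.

F = (AUC_ev / D_ev) / (AUC_iv / D_iv)
  = (284/15) / (535/10)
  = 18.9333 / 53.5 = 0.3539

F = 0.354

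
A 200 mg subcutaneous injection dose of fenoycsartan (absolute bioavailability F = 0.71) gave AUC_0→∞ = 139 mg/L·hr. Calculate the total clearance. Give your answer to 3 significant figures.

CL = 1.02 L/hr

CL = F × Dose / AUC_0→∞
   = 0.71 × 200 / 139 = 1.02158 L/hr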